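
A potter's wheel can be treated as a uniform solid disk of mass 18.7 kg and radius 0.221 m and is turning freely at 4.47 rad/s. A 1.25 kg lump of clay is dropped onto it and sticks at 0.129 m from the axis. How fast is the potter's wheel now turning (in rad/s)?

No external torque acts about the axis; L_before = L_after.
I_p = ½(18.7)(0.221)² = 0.4567 kg·m².
Added inertia Σmr² = (1.25)(0.129)² = 0.02080 kg·m²; I_f = 0.4567 + 0.02080 = 0.4775 kg·m².
ω_f = I_p ω_i / I_f = (0.4567)(4.47) / 0.4775 = 4.275 rad/s.

ω_f ≈ 4.28 rad/s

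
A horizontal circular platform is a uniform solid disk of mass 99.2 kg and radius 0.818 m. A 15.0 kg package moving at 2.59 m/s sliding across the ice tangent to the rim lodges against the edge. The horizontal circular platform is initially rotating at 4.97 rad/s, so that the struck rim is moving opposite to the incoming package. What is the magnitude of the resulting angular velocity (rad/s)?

The axle reaction passes through the central axle and exerts no torque about it; angular momentum about the central axle is conserved through the impact.
I_p = ½(99.2)(0.818)² = 33.19 kg·m². Taking the sense of the package's angular momentum as positive, L_{package} = m v R = (15.0)(2.59)(0.818) = 31.78 kg·m²/s.
L_i = −I_p ω_p + m v R = −(33.19)(4.97) + 31.78 = -133.2 kg·m²/s.
After sticking, I_f = I_p + m R² = 33.19 + (15.0)(0.818)² = 43.23 kg·m².
ω_f = L_i / I_f = -133.2 / 43.23 = -3.081 rad/s.

|ω_f| ≈ 3.08 rad/s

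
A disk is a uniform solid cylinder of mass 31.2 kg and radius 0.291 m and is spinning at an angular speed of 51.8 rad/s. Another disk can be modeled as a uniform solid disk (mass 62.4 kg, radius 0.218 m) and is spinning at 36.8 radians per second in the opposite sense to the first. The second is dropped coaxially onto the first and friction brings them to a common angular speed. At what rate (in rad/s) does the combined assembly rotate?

The coupling torques are internal; angular momentum about the shared axis is conserved.
Moments of inertia: I_A = ½(31.2)(0.291)² = 1.321 kg·m²; I_B = ½(62.4)(0.218)² = 1.483 kg·m².
Taking A's sense as positive: L = (1.321)(51.8) − (1.483)(36.8) = 13.86 kg·m²·rad/s.
Combined I = 1.321 + 1.483 = 2.804 kg·m².
ω_f = L / I = 13.86 / 2.804 = 4.945 rad/s.

|ω_f| ≈ 4.94 rad/s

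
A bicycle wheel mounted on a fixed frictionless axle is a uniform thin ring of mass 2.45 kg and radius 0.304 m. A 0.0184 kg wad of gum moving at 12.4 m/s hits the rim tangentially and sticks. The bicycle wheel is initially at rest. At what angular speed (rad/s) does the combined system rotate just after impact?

|ω_f| ≈ 0.304 rad/s

About the axle the impulsive forces during the collision are internal, so angular momentum about that axis is conserved.
I_p = (2.45)(0.304)² = 0.2264 kg·m². Taking the sense of the wad of gum's angular momentum as positive, L_{wad} = m v R = (0.0184)(12.4)(0.304) = 0.06936 kg·m²/s.
L_i = 0 + 0.06936 = 0.06936 kg·m²/s.
After sticking, I_f = I_p + m R² = 0.2264 + (0.0184)(0.304)² = 0.2281 kg·m².
ω_f = L_i / I_f = 0.06936 / 0.2281 = 0.3041 rad/s.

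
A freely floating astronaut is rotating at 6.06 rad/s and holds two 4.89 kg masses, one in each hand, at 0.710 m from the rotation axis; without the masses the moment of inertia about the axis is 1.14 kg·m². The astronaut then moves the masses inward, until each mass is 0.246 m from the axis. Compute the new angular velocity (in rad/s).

No external torque acts about the spin axis, so angular momentum is conserved.
I₁ = 1.14 + 2(4.89)(0.710)² = 6.070 kg·m²; I₂ = 1.14 + 2(4.89)(0.246)² = 1.732 kg·m².
ω₂ = I₁ω₁ / I₂ = (6.070)(6.06 rad/s) / (1.732) = 21.24 rad/s.

ω₂ ≈ 21.2 rad/s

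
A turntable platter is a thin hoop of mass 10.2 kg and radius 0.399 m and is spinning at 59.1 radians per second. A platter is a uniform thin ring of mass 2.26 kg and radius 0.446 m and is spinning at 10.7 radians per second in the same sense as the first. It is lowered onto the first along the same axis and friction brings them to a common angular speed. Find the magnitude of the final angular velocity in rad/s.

No external torque acts about the common axis, so total angular momentum is conserved.
Moments of inertia: I_A = (10.2)(0.399)² = 1.624 kg·m²; I_B = (2.26)(0.446)² = 0.4496 kg·m².
Taking A's sense as positive: L = (1.624)(59.1) + (0.4496)(10.7) = 100.8 kg·m²·rad/s.
Combined I = 1.624 + 0.4496 = 2.073 kg·m².
ω_f = L / I = 100.8 / 2.073 = 48.61 rad/s.

|ω_f| ≈ 48.6 rad/s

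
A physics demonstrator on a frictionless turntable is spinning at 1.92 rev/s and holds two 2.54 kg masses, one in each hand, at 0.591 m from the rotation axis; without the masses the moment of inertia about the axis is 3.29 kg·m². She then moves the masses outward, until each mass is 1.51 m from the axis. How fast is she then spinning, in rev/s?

No external torque acts about the spin axis, so angular momentum is conserved.
I₁ = 3.29 + 2(2.54)(0.591)² = 5.064 kg·m²; I₂ = 3.29 + 2(2.54)(1.51)² = 14.87 kg·m².
ω₂ = I₁ω₁ / I₂ = (5.064)(1.92 rev/s) / (14.87) = 0.6538 rev/s.

ω₂ ≈ 0.654 rev/s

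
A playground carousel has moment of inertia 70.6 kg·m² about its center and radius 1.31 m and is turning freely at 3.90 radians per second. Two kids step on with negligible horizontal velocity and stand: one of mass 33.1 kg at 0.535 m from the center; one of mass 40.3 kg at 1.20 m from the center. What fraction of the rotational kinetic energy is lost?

The added mass arrives with no angular momentum about the center, and any external torque about the center is negligible, so the system's angular momentum is conserved.
Added inertia Σmr² = (33.1)(0.535)² + (40.3)(1.20)² = 67.51 kg·m²; I_f = 70.60 + 67.51 = 138.1 kg·m².
ω_f = I_p ω_i / I_f = (70.60)(3.90) / 138.1 = 1.994 rad/s.
KE_i = ½(70.60)(3.900 rad/s)² = 536.9 J; KE_f = ½(138.1)(1.994)² = 274.5 J.
Fraction lost = 0.4888.

fraction ≈ 0.489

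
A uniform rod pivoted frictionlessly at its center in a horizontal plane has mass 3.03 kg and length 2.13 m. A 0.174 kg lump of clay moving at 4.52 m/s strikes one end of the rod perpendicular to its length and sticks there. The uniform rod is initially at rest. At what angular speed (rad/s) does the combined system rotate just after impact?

|ω_f| ≈ 0.624 rad/s

The axle reaction passes through the pivot and exerts no torque about it; angular momentum about the pivot is conserved through the impact.
I_p = (1/12)(3.03)(2.13)² = 1.146 kg·m². Taking the sense of the lump of clay's angular momentum as positive, L_{lump} = m v R = (0.174)(4.52)(2.13/2) = 0.8376 kg·m²/s.
L_i = 0 + 0.8376 = 0.8376 kg·m²/s.
After sticking, I_f = I_p + m R² = 1.146 + (0.174)(2.13/2)² = 1.343 kg·m².
ω_f = L_i / I_f = 0.8376 / 1.343 = 0.6237 rad/s.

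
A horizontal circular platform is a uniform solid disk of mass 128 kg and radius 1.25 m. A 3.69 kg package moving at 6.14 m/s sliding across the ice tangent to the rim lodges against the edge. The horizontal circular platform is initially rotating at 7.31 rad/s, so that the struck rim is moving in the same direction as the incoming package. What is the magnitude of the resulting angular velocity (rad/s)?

The axle reaction passes through the central axle and exerts no torque about it; angular momentum about the central axle is conserved through the impact.
I_p = ½(128)(1.25)² = 100.0 kg·m². Taking the sense of the package's angular momentum as positive, L_{package} = m v R = (3.69)(6.14)(1.25) = 28.32 kg·m²/s.
L_i = +I_p ω_p + m v R = +(100.0)(7.31) + 28.32 = 759.3 kg·m²/s.
After sticking, I_f = I_p + m R² = 100.0 + (3.69)(1.25)² = 105.8 kg·m².
ω_f = L_i / I_f = 759.3 / 105.8 = 7.179 rad/s.

|ω_f| ≈ 7.18 rad/s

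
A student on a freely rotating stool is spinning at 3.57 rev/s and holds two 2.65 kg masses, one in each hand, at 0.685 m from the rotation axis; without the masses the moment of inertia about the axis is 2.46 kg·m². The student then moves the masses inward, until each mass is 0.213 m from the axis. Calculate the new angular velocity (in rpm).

With no external torque about the axis, L is conserved: I₁ω₁ = I₂ω₂.
I₁ = 2.46 + 2(2.65)(0.685)² = 4.947 kg·m²; I₂ = 2.46 + 2(2.65)(0.213)² = 2.700 kg·m².
ω₂ = I₁ω₁ / I₂ = (4.947)(3.57 rev/s) / (2.700) = 6.540 rev/s = 392.4 rpm.

ω₂ ≈ 392 rpm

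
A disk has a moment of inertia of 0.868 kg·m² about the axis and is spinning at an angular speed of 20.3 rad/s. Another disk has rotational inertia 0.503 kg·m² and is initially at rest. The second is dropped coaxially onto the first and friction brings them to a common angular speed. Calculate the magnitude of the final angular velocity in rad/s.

No external torque acts about the common axis, so total angular momentum is conserved.
Taking A's sense as positive: L = (0.8680)(20.3) = 17.62 kg·m²·rad/s.
Combined I = 0.8680 + 0.5030 = 1.371 kg·m².
ω_f = L / I = 17.62 / 1.371 = 12.85 rad/s.

|ω_f| ≈ 12.9 rad/s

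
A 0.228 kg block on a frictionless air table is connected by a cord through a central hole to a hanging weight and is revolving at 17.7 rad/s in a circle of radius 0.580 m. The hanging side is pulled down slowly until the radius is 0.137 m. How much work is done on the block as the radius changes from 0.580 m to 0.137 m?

W ≈ 203 J

No torque about the axis ⇒ m r₁² ω₁ = m r₂² ω₂.
ω₂ = ω₁ (r₁/r₂)² = (17.7)(0.580/0.137)² = 317.2 rad/s.
W = ΔKE = ½m(v₂² − v₁²) = 203.3 J.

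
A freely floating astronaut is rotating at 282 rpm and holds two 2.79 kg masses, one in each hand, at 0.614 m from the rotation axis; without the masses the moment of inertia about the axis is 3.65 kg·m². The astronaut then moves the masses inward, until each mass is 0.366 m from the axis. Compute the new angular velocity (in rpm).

ω₂ ≈ 369 rpm

Angular momentum about the spin axis is conserved since the torque about it is zero.
I₁ = 3.65 + 2(2.79)(0.614)² = 5.754 kg·m²; I₂ = 3.65 + 2(2.79)(0.366)² = 4.397 kg·m².
ω₂ = I₁ω₁ / I₂ = (5.754)(282 rpm) / (4.397) = 369.0 rpm.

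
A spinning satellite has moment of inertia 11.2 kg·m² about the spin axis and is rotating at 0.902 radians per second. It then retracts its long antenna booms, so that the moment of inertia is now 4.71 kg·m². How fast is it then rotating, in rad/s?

ω₂ ≈ 2.14 rad/s

Angular momentum about the spin axis is conserved since the torque about it is zero.
ω₂ = I₁ω₁ / I₂ = (11.20)(0.902 rad/s) / (4.710) = 2.145 rad/s.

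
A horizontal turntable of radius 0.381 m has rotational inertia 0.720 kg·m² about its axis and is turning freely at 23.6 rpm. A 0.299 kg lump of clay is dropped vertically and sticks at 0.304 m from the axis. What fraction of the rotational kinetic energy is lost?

The added mass arrives with no angular momentum about the axis, and any external torque about the axis is negligible, so the system's angular momentum is conserved.
Added inertia Σmr² = (0.299)(0.304)² = 0.02763 kg·m²; I_f = 0.7200 + 0.02763 = 0.7476 kg·m².
ω_f = I_p ω_i / I_f = (0.7200)(23.6) / 0.7476 = 22.73 rpm.
KE_i = ½(0.7200)(2.471 rad/s)² = 2.199 J; KE_f = ½(0.7476)(2.380)² = 2.118 J.
Fraction lost = 0.03696.

fraction ≈ 0.0370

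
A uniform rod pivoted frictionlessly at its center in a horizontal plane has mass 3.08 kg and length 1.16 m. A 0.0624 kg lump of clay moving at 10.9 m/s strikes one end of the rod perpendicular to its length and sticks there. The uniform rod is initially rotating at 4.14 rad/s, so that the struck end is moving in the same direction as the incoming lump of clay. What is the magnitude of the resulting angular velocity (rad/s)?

|ω_f| ≈ 4.98 rad/s

The axle reaction passes through the pivot and exerts no torque about it; angular momentum about the pivot is conserved through the impact.
I_p = (1/12)(3.08)(1.16)² = 0.3454 kg·m². Taking the sense of the lump of clay's angular momentum as positive, L_{lump} = m v R = (0.0624)(10.9)(1.16/2) = 0.3945 kg·m²/s.
L_i = +I_p ω_p + m v R = +(0.3454)(4.14) + 0.3945 = 1.824 kg·m²/s.
After sticking, I_f = I_p + m R² = 0.3454 + (0.0624)(1.16/2)² = 0.3664 kg·m².
ω_f = L_i / I_f = 1.824 / 0.3664 = 4.980 rad/s.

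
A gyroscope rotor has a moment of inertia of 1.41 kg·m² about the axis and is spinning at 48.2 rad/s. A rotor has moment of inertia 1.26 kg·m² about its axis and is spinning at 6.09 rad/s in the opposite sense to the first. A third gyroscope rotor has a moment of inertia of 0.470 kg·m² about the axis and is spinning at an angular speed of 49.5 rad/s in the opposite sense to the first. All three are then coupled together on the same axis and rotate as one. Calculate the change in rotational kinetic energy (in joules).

ΔKE ≈ -2020 J

The coupling torques are internal; angular momentum about the shared axis is conserved.
Taking A's sense as positive: L = (1.410)(48.2) − (1.260)(6.09) − (0.4700)(49.5) = 37.02 kg·m²·rad/s.
Combined I = 1.410 + 1.260 + 0.4700 = 3.140 kg·m².
ω_f = L / I = 37.02 / 3.140 = 11.79 rad/s.
KE_i = ½ΣIω² = 2237 J; KE_f = ½(3.140)(11.79)² = 218.3 J.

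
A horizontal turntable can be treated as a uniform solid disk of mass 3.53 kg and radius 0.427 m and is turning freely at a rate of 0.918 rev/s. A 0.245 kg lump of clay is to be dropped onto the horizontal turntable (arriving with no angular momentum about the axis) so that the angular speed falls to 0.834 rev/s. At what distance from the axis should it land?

No external torque acts about the axis; L_before = L_after.
I_p = ½(3.53)(0.427)² = 0.3218 kg·m².
I_p ω_i = (I_p + m r²) ω_f ⇒ m r² = I_p(ω_i/ω_f − 1) = 0.3218(0.918/0.834 − 1) = 0.03241 kg·m².
r = √(0.03241/0.245) = 0.3637 m.

r ≈ 0.364 m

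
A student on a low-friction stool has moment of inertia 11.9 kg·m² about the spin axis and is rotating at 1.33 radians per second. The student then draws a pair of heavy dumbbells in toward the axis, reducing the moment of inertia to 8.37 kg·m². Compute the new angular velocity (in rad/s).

ω₂ ≈ 1.89 rad/s

With no external torque about the axis, L is conserved: I₁ω₁ = I₂ω₂.
ω₂ = I₁ω₁ / I₂ = (11.90)(1.33 rad/s) / (8.370) = 1.891 rad/s.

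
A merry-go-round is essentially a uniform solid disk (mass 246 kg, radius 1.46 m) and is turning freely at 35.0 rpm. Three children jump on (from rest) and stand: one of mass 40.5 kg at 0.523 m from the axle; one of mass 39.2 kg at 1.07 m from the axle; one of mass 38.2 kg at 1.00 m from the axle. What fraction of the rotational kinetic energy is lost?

fraction ≈ 0.264

The added mass arrives with no angular momentum about the axle, and any external torque about the axle is negligible, so the system's angular momentum is conserved.
I_p = ½(246)(1.46)² = 262.2 kg·m².
Added inertia Σmr² = (40.5)(0.523)² + (39.2)(1.07)² + (38.2)(1.00)² = 94.16 kg·m²; I_f = 262.2 + 94.16 = 356.3 kg·m².
ω_f = I_p ω_i / I_f = (262.2)(35.0) / 356.3 = 25.75 rpm.
KE_i = ½(262.2)(3.665 rad/s)² = 1761 J; KE_f = ½(356.3)(2.697)² = 1296 J.
Fraction lost = 0.2642.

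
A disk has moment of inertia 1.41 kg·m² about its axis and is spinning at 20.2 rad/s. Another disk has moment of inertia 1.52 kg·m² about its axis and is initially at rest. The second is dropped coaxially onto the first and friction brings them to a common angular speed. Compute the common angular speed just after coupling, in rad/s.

No external torque acts about the common axis, so total angular momentum is conserved.
Taking A's sense as positive: L = (1.410)(20.2) = 28.48 kg·m²·rad/s.
Combined I = 1.410 + 1.520 = 2.930 kg·m².
ω_f = L / I = 28.48 / 2.930 = 9.721 rad/s.

|ω_f| ≈ 9.72 rad/s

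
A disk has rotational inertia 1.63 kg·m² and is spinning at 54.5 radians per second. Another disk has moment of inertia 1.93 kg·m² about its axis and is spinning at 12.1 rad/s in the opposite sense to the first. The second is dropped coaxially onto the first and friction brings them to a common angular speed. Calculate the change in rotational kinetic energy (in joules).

ΔKE ≈ -1960 J

No external torque acts about the common axis, so total angular momentum is conserved.
Taking A's sense as positive: L = (1.630)(54.5) − (1.930)(12.1) = 65.48 kg·m²·rad/s.
Combined I = 1.630 + 1.930 = 3.560 kg·m².
ω_f = L / I = 65.48 / 3.560 = 18.39 rad/s.
KE_i = ½ΣIω² = 2562 J; KE_f = ½(3.560)(18.39)² = 602.2 J.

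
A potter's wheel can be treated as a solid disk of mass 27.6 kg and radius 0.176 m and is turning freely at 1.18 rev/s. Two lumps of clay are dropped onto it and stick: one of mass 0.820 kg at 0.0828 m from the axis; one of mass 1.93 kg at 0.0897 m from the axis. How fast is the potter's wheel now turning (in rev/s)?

No external torque acts about the axis; L_before = L_after.
I_p = ½(27.6)(0.176)² = 0.4275 kg·m².
Added inertia Σmr² = (0.820)(0.0828)² + (1.93)(0.0897)² = 0.02115 kg·m²; I_f = 0.4275 + 0.02115 = 0.4486 kg·m².
ω_f = I_p ω_i / I_f = (0.4275)(1.18) / 0.4486 = 1.124 rev/s.

ω_f ≈ 1.12 rev/s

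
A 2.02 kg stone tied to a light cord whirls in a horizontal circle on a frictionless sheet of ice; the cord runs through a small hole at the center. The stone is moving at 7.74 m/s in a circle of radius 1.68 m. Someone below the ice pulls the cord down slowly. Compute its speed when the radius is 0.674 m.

The only horizontal force on the mass is along the cord (radial), so it exerts no torque about the hole and angular momentum m v r is conserved.
v₂ = v₁ r₁ / r₂ = (7.74)(1.68) / (0.674) = 19.29 m/s.

v₂ ≈ 19.3 m/s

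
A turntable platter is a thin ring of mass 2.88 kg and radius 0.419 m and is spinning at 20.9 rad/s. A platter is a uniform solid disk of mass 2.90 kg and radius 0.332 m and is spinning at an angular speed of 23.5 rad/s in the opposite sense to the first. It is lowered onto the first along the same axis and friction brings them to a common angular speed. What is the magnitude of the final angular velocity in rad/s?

The coupling torques are internal; angular momentum about the shared axis is conserved.
Moments of inertia: I_A = (2.88)(0.419)² = 0.5056 kg·m²; I_B = ½(2.90)(0.332)² = 0.1598 kg·m².
Taking A's sense as positive: L = (0.5056)(20.9) − (0.1598)(23.5) = 6.811 kg·m²·rad/s.
Combined I = 0.5056 + 0.1598 = 0.6654 kg·m².
ω_f = L / I = 6.811 / 0.6654 = 10.24 rad/s.

|ω_f| ≈ 10.2 rad/s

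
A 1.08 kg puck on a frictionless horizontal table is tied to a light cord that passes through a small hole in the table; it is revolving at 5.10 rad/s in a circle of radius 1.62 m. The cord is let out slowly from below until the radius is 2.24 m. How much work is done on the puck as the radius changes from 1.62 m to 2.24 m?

The constraining force is radial, so m r² ω about the center is conserved.
ω₂ = ω₁ (r₁/r₂)² = (5.10)(1.62/2.24)² = 2.667 rad/s.
W = ΔKE = ½m(v₂² − v₁²) = -17.58 J.

W ≈ -17.6 J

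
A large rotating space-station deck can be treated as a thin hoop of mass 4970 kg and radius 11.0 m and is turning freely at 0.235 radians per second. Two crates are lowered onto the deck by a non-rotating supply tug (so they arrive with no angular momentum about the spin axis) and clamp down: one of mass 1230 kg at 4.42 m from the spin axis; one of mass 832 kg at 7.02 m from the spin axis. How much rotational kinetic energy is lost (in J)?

energy lost ≈ 1620 J

The added mass arrives with no angular momentum about the spin axis, and any external torque about the spin axis is negligible, so the system's angular momentum is conserved.
I_p = (4970)(11.0)² = 6.014e+05 kg·m².
Added inertia Σmr² = (1230)(4.42)² + (832)(7.02)² = 65030 kg·m²; I_f = 6.014e+05 + 65030 = 6.664e+05 kg·m².
ω_f = I_p ω_i / I_f = (6.014e+05)(0.235) / 6.664e+05 = 0.2121 rad/s.
KE_i = ½(6.014e+05)(0.2350 rad/s)² = 16610 J; KE_f = ½(6.664e+05)(0.2121)² = 14980 J.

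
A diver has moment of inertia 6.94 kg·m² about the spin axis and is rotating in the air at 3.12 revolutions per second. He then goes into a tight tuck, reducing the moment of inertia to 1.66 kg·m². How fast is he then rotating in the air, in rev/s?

With no external torque about the axis, L is conserved: I₁ω₁ = I₂ω₂.
ω₂ = I₁ω₁ / I₂ = (6.940)(3.12 rev/s) / (1.660) = 13.04 rev/s.

ω₂ ≈ 13.0 rev/s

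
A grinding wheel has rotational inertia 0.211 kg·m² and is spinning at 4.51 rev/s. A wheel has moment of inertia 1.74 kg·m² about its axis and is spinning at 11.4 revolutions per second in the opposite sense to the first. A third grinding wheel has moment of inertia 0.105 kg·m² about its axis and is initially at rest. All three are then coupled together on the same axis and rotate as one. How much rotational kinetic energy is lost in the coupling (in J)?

No external torque acts about the common axis, so total angular momentum is conserved.
Taking A's sense as positive: L = (0.2110)(4.51) − (1.740)(11.4) = -18.88 kg·m²·rev/s.
Combined I = 0.2110 + 1.740 + 0.1050 = 2.056 kg·m².
ω_f = L / I = -18.88 / 2.056 = -9.185 rev/s.
KE_i = ½ΣIω² = 4548 J; KE_f = ½(2.056)(57.71)² = 3424 J.

ΔKE lost ≈ 1120 J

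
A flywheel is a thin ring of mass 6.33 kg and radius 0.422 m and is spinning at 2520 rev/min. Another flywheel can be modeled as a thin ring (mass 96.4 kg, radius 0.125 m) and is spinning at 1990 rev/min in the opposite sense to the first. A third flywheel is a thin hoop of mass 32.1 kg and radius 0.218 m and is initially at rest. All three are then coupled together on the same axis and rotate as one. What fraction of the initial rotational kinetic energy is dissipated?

The coupling torques are internal; angular momentum about the shared axis is conserved.
Moments of inertia: I_A = (6.33)(0.422)² = 1.127 kg·m²; I_B = (96.4)(0.125)² = 1.506 kg·m²; I_C = (32.1)(0.218)² = 1.526 kg·m².
Taking A's sense as positive: L = (1.127)(2520) − (1.506)(1990) = -156.7 kg·m²·rpm.
Combined I = 1.127 + 1.506 + 1.526 = 4.159 kg·m².
ω_f = L / I = -156.7 / 4.159 = -37.68 rpm.
KE_i = ½ΣIω² = 71960 J; KE_f = ½(4.159)(3.946)² = 32.38 J.
Fraction dissipated = (KE_i − KE_f)/KE_i = 0.9996.

fraction ≈ 1.00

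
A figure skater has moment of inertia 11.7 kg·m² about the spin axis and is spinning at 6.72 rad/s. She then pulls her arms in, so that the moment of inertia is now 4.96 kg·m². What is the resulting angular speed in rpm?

With no external torque about the axis, L is conserved: I₁ω₁ = I₂ω₂.
ω₂ = I₁ω₁ / I₂ = (11.70)(6.72 rad/s) / (4.960) = 15.85 rad/s = 151.4 rpm.

ω₂ ≈ 151 rpm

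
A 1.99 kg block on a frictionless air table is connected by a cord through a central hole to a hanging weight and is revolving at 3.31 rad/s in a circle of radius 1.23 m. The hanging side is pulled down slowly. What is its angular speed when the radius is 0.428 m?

The constraining force is radial, so m r² ω about the center is conserved.
ω₂ = ω₁ (r₁/r₂)² = (3.31)(1.23/0.428)² = 27.34 rad/s.

ω₂ ≈ 27.3 rad/s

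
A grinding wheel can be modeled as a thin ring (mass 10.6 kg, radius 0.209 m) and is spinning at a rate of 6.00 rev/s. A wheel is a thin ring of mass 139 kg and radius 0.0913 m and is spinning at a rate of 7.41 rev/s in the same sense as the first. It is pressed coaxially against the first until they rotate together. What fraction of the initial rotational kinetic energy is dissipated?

fraction ≈ 0.00819

No external torque acts about the common axis, so total angular momentum is conserved.
Moments of inertia: I_A = (10.6)(0.209)² = 0.4630 kg·m²; I_B = (139)(0.0913)² = 1.159 kg·m².
Taking A's sense as positive: L = (0.4630)(6.00) + (1.159)(7.41) = 11.36 kg·m²·rev/s.
Combined I = 0.4630 + 1.159 = 1.622 kg·m².
ω_f = L / I = 11.36 / 1.622 = 7.007 rev/s.
KE_i = ½ΣIω² = 1585 J; KE_f = ½(1.622)(44.03)² = 1572 J.
Fraction dissipated = (KE_i − KE_f)/KE_i = 0.008192.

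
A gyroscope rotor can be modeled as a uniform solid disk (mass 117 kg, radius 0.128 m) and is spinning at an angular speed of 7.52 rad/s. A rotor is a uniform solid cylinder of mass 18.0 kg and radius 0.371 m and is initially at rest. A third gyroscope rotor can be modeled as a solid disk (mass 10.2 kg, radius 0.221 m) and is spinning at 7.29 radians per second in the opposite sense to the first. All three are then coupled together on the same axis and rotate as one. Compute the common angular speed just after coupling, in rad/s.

|ω_f| ≈ 2.20 rad/s

No external torque acts about the common axis, so total angular momentum is conserved.
Moments of inertia: I_A = ½(117)(0.128)² = 0.9585 kg·m²; I_B = ½(18.0)(0.371)² = 1.239 kg·m²; I_C = ½(10.2)(0.221)² = 0.2491 kg·m².
Taking A's sense as positive: L = (0.9585)(7.52) − (0.2491)(7.29) = 5.392 kg·m²·rad/s.
Combined I = 0.9585 + 1.239 + 0.2491 = 2.446 kg·m².
ω_f = L / I = 5.392 / 2.446 = 2.204 rad/s.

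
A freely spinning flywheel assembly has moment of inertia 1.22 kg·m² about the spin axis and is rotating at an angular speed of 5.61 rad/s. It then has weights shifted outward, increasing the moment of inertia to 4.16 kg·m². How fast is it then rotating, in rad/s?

With no external torque about the axis, L is conserved: I₁ω₁ = I₂ω₂.
ω₂ = I₁ω₁ / I₂ = (1.220)(5.61 rad/s) / (4.160) = 1.645 rad/s.

ω₂ ≈ 1.65 rad/s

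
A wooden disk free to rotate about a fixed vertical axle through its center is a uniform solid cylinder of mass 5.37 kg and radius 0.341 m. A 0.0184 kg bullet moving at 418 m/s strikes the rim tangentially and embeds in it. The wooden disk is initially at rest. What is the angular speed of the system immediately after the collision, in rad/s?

|ω_f| ≈ 8.34 rad/s

The axle reaction passes through the axle and exerts no torque about it; angular momentum about the axle is conserved through the impact.
I_p = ½(5.37)(0.341)² = 0.3122 kg·m². Taking the sense of the bullet's angular momentum as positive, L_{bullet} = m v R = (0.0184)(418)(0.341) = 2.623 kg·m²/s.
L_i = 0 + 2.623 = 2.623 kg·m²/s.
After sticking, I_f = I_p + m R² = 0.3122 + (0.0184)(0.341)² = 0.3144 kg·m².
ω_f = L_i / I_f = 2.623 / 0.3144 = 8.343 rad/s.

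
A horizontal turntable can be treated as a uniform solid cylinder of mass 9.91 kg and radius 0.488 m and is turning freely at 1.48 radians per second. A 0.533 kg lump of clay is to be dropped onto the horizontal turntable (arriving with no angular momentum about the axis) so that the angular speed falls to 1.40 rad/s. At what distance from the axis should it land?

r ≈ 0.356 m

The added mass arrives with no angular momentum about the axis, and any external torque about the axis is negligible, so the system's angular momentum is conserved.
I_p = ½(9.91)(0.488)² = 1.180 kg·m².
I_p ω_i = (I_p + m r²) ω_f ⇒ m r² = I_p(ω_i/ω_f − 1) = 1.180(1.48/1.40 − 1) = 0.06743 kg·m².
r = √(0.06743/0.533) = 0.3557 m.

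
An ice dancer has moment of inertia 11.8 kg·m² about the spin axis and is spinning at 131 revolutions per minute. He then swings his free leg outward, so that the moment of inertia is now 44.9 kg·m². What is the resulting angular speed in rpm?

No external torque acts about the spin axis, so angular momentum is conserved.
ω₂ = I₁ω₁ / I₂ = (11.80)(131 rpm) / (44.90) = 34.43 rpm.

ω₂ ≈ 34.4 rpm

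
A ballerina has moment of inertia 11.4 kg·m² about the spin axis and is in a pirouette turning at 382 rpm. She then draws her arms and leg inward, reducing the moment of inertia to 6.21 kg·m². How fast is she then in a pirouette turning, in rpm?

ω₂ ≈ 701 rpm

Angular momentum about the spin axis is conserved since the torque about it is zero.
ω₂ = I₁ω₁ / I₂ = (11.40)(382 rpm) / (6.210) = 701.3 rpm.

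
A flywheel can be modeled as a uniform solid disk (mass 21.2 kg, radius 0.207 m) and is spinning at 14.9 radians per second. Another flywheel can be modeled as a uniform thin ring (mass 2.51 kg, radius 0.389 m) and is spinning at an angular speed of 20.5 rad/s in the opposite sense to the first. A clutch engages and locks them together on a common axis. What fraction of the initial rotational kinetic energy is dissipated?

fraction ≈ 0.995

No external torque acts about the common axis, so total angular momentum is conserved.
Moments of inertia: I_A = ½(21.2)(0.207)² = 0.4542 kg·m²; I_B = (2.51)(0.389)² = 0.3798 kg·m².
Taking A's sense as positive: L = (0.4542)(14.9) − (0.3798)(20.5) = -1.019 kg·m²·rad/s.
Combined I = 0.4542 + 0.3798 = 0.8340 kg·m².
ω_f = L / I = -1.019 / 0.8340 = -1.221 rad/s.
KE_i = ½ΣIω² = 130.2 J; KE_f = ½(0.8340)(1.221)² = 0.6221 J.
Fraction dissipated = (KE_i − KE_f)/KE_i = 0.9952.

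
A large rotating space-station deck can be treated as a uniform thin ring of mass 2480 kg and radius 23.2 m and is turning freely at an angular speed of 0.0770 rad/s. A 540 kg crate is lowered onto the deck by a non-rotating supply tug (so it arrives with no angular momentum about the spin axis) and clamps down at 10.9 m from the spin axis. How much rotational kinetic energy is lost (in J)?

energy lost ≈ 181 J

No external torque acts about the spin axis; L_before = L_after.
I_p = (2480)(23.2)² = 1.335e+06 kg·m².
Added inertia Σmr² = (540)(10.9)² = 64160 kg·m²; I_f = 1.335e+06 + 64160 = 1.399e+06 kg·m².
ω_f = I_p ω_i / I_f = (1.335e+06)(0.0770) / 1.399e+06 = 0.07347 rad/s.
KE_i = ½(1.335e+06)(0.07700 rad/s)² = 3957 J; KE_f = ½(1.399e+06)(0.07347)² = 3776 J.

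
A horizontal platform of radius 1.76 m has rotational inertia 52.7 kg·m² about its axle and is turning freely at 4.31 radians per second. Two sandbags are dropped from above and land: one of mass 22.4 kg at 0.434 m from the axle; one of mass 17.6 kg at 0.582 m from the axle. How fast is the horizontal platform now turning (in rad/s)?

ω_f ≈ 3.61 rad/s

No external torque acts about the axle; L_before = L_after.
Added inertia Σmr² = (22.4)(0.434)² + (17.6)(0.582)² = 10.18 kg·m²; I_f = 52.70 + 10.18 = 62.88 kg·m².
ω_f = I_p ω_i / I_f = (52.70)(4.31) / 62.88 = 3.612 rad/s.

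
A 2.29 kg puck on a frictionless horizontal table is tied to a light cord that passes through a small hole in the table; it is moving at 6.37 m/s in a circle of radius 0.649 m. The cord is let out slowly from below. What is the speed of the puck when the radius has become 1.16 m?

v₂ ≈ 3.56 m/s

Central (radial) force ⇒ zero torque about the center ⇒ m v r is constant.
v₂ = v₁ r₁ / r₂ = (6.37)(0.649) / (1.16) = 3.564 m/s.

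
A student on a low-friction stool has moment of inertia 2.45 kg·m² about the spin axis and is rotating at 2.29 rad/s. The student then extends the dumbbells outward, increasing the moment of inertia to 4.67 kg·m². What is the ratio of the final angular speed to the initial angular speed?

ω₂/ω₁ ≈ 0.525

Angular momentum about the spin axis is conserved since the torque about it is zero.
ω₂/ω₁ = I₁/I₂ = 2.450 / 4.670 = 0.5246.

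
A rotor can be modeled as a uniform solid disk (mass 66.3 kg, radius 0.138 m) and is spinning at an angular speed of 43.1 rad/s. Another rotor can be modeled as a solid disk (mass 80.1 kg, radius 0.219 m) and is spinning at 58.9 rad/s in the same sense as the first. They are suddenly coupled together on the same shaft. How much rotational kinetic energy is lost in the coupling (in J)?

The coupling torques are internal; angular momentum about the shared axis is conserved.
Moments of inertia: I_A = ½(66.3)(0.138)² = 0.6313 kg·m²; I_B = ½(80.1)(0.219)² = 1.921 kg·m².
Taking A's sense as positive: L = (0.6313)(43.1) + (1.921)(58.9) = 140.3 kg·m²·rad/s.
Combined I = 0.6313 + 1.921 = 2.552 kg·m².
ω_f = L / I = 140.3 / 2.552 = 54.99 rad/s.
KE_i = ½ΣIω² = 3918 J; KE_f = ½(2.552)(54.99)² = 3859 J.

ΔKE lost ≈ 59.3 J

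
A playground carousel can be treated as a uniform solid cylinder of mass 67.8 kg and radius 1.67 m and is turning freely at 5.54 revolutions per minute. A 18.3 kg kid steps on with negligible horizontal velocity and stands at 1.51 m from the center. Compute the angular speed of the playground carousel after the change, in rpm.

ω_f ≈ 3.84 rpm

No external torque acts about the center; L_before = L_after.
I_p = ½(67.8)(1.67)² = 94.54 kg·m².
Added inertia Σmr² = (18.3)(1.51)² = 41.73 kg·m²; I_f = 94.54 + 41.73 = 136.3 kg·m².
ω_f = I_p ω_i / I_f = (94.54)(5.54) / 136.3 = 3.844 rpm.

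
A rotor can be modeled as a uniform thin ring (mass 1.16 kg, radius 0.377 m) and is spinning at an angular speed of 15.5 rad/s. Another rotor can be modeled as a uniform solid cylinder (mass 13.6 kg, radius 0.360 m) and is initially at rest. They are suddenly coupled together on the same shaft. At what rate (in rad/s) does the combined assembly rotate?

No external torque acts about the common axis, so total angular momentum is conserved.
Moments of inertia: I_A = (1.16)(0.377)² = 0.1649 kg·m²; I_B = ½(13.6)(0.360)² = 0.8813 kg·m².
Taking A's sense as positive: L = (0.1649)(15.5) = 2.555 kg·m²·rad/s.
Combined I = 0.1649 + 0.8813 = 1.046 kg·m².
ω_f = L / I = 2.555 / 1.046 = 2.443 rad/s.

|ω_f| ≈ 2.44 rad/s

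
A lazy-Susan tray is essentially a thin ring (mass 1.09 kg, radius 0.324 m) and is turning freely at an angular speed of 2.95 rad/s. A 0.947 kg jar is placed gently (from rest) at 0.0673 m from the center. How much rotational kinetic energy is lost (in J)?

The added mass arrives with no angular momentum about the center, and any external torque about the center is negligible, so the system's angular momentum is conserved.
I_p = (1.09)(0.324)² = 0.1144 kg·m².
Added inertia Σmr² = (0.947)(0.0673)² = 0.004289 kg·m²; I_f = 0.1144 + 0.004289 = 0.1187 kg·m².
ω_f = I_p ω_i / I_f = (0.1144)(2.95) / 0.1187 = 2.843 rad/s.
KE_i = ½(0.1144)(2.950 rad/s)² = 0.4979 J; KE_f = ½(0.1187)(2.843)² = 0.4799 J.

energy lost ≈ 0.0180 J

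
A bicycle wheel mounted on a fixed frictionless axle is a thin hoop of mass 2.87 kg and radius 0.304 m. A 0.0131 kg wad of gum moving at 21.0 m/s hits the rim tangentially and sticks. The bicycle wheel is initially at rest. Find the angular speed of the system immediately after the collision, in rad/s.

About the axle the impulsive forces during the collision are internal, so angular momentum about that axis is conserved.
I_p = (2.87)(0.304)² = 0.2652 kg·m². Taking the sense of the wad of gum's angular momentum as positive, L_{wad} = m v R = (0.0131)(21.0)(0.304) = 0.08363 kg·m²/s.
L_i = 0 + 0.08363 = 0.08363 kg·m²/s.
After sticking, I_f = I_p + m R² = 0.2652 + (0.0131)(0.304)² = 0.2664 kg·m².
ω_f = L_i / I_f = 0.08363 / 0.2664 = 0.3139 rad/s.

|ω_f| ≈ 0.314 rad/s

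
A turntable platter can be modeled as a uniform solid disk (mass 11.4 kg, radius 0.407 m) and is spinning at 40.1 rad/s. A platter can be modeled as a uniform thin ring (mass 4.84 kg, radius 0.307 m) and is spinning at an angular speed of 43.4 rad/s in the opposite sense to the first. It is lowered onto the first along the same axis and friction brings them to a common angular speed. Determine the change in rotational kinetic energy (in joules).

No external torque acts about the common axis, so total angular momentum is conserved.
Moments of inertia: I_A = ½(11.4)(0.407)² = 0.9442 kg·m²; I_B = (4.84)(0.307)² = 0.4562 kg·m².
Taking A's sense as positive: L = (0.9442)(40.1) − (0.4562)(43.4) = 18.06 kg·m²·rad/s.
Combined I = 0.9442 + 0.4562 = 1.400 kg·m².
ω_f = L / I = 18.06 / 1.400 = 12.90 rad/s.
KE_i = ½ΣIω² = 1189 J; KE_f = ½(1.400)(12.90)² = 116.5 J.

ΔKE ≈ -1070 J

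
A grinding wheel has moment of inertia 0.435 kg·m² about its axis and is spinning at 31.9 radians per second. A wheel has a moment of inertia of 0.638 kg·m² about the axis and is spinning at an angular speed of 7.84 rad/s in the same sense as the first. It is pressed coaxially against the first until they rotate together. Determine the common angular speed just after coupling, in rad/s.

|ω_f| ≈ 17.6 rad/s

No external torque acts about the common axis, so total angular momentum is conserved.
Taking A's sense as positive: L = (0.4350)(31.9) + (0.6380)(7.84) = 18.88 kg·m²·rad/s.
Combined I = 0.4350 + 0.6380 = 1.073 kg·m².
ω_f = L / I = 18.88 / 1.073 = 17.59 rad/s.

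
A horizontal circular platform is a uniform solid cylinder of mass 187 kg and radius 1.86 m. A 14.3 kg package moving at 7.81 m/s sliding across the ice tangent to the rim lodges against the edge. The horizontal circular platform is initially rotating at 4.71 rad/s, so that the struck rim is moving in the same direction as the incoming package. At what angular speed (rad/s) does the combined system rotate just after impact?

About the central axle the impulsive forces during the collision are internal, so angular momentum about that axis is conserved.
I_p = ½(187)(1.86)² = 323.5 kg·m². Taking the sense of the package's angular momentum as positive, L_{package} = m v R = (14.3)(7.81)(1.86) = 207.7 kg·m²/s.
L_i = +I_p ω_p + m v R = +(323.5)(4.71) + 207.7 = 1731 kg·m²/s.
After sticking, I_f = I_p + m R² = 323.5 + (14.3)(1.86)² = 372.9 kg·m².
ω_f = L_i / I_f = 1731 / 372.9 = 4.642 rad/s.

|ω_f| ≈ 4.64 rad/s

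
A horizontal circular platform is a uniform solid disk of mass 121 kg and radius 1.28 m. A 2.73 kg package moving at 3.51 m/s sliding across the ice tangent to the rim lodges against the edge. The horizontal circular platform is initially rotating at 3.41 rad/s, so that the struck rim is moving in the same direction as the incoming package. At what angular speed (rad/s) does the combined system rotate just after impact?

About the central axle the impulsive forces during the collision are internal, so angular momentum about that axis is conserved.
I_p = ½(121)(1.28)² = 99.12 kg·m². Taking the sense of the package's angular momentum as positive, L_{package} = m v R = (2.73)(3.51)(1.28) = 12.27 kg·m²/s.
L_i = +I_p ω_p + m v R = +(99.12)(3.41) + 12.27 = 350.3 kg·m²/s.
After sticking, I_f = I_p + m R² = 99.12 + (2.73)(1.28)² = 103.6 kg·m².
ω_f = L_i / I_f = 350.3 / 103.6 = 3.381 rad/s.

|ω_f| ≈ 3.38 rad/s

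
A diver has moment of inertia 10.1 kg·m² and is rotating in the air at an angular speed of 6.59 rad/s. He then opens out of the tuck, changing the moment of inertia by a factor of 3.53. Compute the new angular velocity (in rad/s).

ω₂ ≈ 1.87 rad/s

Angular momentum about the spin axis is conserved since the torque about it is zero.
I₂ = 3.53 × 10.1 = 35.65 kg·m².
ω₂ = I₁ω₁ / I₂ = (10.10)(6.59 rad/s) / (35.65) = 1.867 rad/s.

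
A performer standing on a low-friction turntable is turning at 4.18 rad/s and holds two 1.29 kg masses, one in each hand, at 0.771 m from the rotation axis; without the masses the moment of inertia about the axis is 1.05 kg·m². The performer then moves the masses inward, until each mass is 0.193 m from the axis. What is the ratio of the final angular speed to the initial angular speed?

Angular momentum about the spin axis is conserved since the torque about it is zero.
I₁ = 1.05 + 2(1.29)(0.771)² = 2.584 kg·m²; I₂ = 1.05 + 2(1.29)(0.193)² = 1.146 kg·m².
ω₂/ω₁ = I₁/I₂ = 2.584 / 1.146 = 2.254.

ω₂/ω₁ ≈ 2.25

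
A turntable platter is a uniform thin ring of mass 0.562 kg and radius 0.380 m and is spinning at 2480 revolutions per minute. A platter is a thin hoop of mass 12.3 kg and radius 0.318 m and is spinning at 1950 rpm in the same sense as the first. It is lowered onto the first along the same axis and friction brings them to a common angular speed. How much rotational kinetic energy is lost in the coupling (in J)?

No external torque acts about the common axis, so total angular momentum is conserved.
Moments of inertia: I_A = (0.562)(0.380)² = 0.08115 kg·m²; I_B = (12.3)(0.318)² = 1.244 kg·m².
Taking A's sense as positive: L = (0.08115)(2480) + (1.244)(1950) = 2627 kg·m²·rpm.
Combined I = 0.08115 + 1.244 = 1.325 kg·m².
ω_f = L / I = 2627 / 1.325 = 1982 rpm.
KE_i = ½ΣIω² = 28670 J; KE_f = ½(1.325)(207.6)² = 28550 J.

ΔKE lost ≈ 117 J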